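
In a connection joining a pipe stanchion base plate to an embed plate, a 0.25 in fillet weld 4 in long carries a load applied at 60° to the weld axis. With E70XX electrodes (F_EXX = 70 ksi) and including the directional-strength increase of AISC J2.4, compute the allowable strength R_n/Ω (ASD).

R_n/Ω ≈ 20.8 kips

t_e = 0.707 × 0.25 = 0.1767 in; A_we = 0.1767 × 4 = 0.707 in².
Directional factor: 1.0 + 0.5 sin^1.5(60°) = 1.403.
F_nw = 0.6 × 70 × 1.403 = 58.92 ksi.
R_n/Ω = (58.92 × 0.707) / 2.0 = 20.83 kips.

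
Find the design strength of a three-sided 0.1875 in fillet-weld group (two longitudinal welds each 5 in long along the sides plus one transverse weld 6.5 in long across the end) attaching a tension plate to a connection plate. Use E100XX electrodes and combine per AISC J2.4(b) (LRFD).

E100XX → F_EXX = 100 ksi.
t_e = 0.707 × 0.1875 = 0.1326 in.
R_nwl = 0.6 × 100 × 0.1326 × 10 = 79.54 kip (longitudinal, 2 welds).
R_nwt = 0.6 × 100 × 0.1326 × 6.5 = 51.7 kip (transverse, base value).
(i) R_nwl + R_nwt = 131.2 kip; (ii) 0.85 R_nwl + 1.5 R_nwt = 145.2 kip.
R_n = max = 145.2 kip [governs: (ii)]; φR_n = 108.9 kip.

φR_n ≈ 109 kip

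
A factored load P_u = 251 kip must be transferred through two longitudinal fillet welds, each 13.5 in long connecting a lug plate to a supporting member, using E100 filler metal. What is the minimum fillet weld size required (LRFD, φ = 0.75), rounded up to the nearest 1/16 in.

w = 5/16 in

E100XX → F_EXX = 100 ksi.
Total weld length L = 27 in.
Required throat t_e = P_u / (φ × 0.6 F_EXX × L) = 251 / (0.75 × 0.6 × 100 × 27) = 0.2066 in.
Required leg w = t_e / 0.707 = 0.2922 in → use 5/16 in.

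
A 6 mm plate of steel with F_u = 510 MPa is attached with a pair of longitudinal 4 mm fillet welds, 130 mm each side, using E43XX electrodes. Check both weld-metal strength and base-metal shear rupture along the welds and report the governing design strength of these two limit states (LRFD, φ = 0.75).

E43XX → F_EXX = 430 MPa.
t_e = 0.707 × 4 = 2.828 mm; L = 260 mm.
Weld metal: φR_n = 0.75 × 0.6 × 430 × 2.828 × 260 × 10⁻³ = 142.3 kN.
Base metal (shear rupture): φR_n = 0.75 × 0.6 × 510 × 6 × 260 × 10⁻³ = 358 kN.
Governing: weld metal.

φR_n ≈ 142 kN (weld metal governs)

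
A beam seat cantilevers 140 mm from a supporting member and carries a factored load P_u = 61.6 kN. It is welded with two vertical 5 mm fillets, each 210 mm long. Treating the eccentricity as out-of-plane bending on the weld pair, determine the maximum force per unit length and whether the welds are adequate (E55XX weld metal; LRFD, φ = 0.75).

f_max ≈ 605 N/mm; adequate

E55XX → F_EXX = 550 MPa.
L_w = 2 × 210 = 420 mm; section modulus (unit throat) S = 2 × L²/6 = 14700 mm².
Direct shear f_v = P/L_w = 61.6×10³/420 = 146.7 N/mm.
Moment M = P × e = 61.6×10³ × 140 = 8624000 N·mm; bending f_b = M/S = 586.7 N/mm.
f_max = √(f_v² + f_b²) = √(146.7² + 586.7²) = 604.7 N/mm.
φr_n = 0.75 × 0.6 × 550 × (0.707 × 5) = 874.9 N/mm → adequate.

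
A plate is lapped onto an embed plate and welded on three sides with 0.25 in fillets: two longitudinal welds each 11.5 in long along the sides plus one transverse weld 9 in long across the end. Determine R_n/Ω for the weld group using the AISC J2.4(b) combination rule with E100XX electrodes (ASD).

E100XX → F_EXX = 100 ksi.
t_e = 0.707 × 0.25 = 0.1767 in.
R_nwl = 0.6 × 100 × 0.1767 × 23 = 243.9 kip (longitudinal, 2 welds).
R_nwt = 0.6 × 100 × 0.1767 × 9 = 95.44 kip (transverse, base value).
(i) R_nwl + R_nwt = 339.4 kip; (ii) 0.85 R_nwl + 1.5 R_nwt = 350.5 kip.
R_n = max = 350.5 kip [governs: (ii)]; R_n/Ω = 175.2 kip.

R_n/Ω ≈ 175 kip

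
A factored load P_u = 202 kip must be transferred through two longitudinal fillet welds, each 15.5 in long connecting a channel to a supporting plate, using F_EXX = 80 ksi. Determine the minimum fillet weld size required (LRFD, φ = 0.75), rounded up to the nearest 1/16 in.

w = 5/16 in

Total weld length L = 31 in.
Required throat t_e = P_u / (φ × 0.6 F_EXX × L) = 202 / (0.75 × 0.6 × 80 × 31) = 0.181 in.
Required leg w = t_e / 0.707 = 0.256 in → use 5/16 in.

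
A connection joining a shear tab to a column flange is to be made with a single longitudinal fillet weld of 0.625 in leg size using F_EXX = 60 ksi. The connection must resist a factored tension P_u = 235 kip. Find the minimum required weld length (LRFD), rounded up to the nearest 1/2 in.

L = 20 in

Throat t_e = 0.707 × 0.625 = 0.4419 in.
φr_n = 0.75 × 0.6 × 60 × 0.4419 = 11.93 kip/in.
L_req = P_u / φr_n = 235 / 11.93 = 19.7 in total.
Round up → use L = 20 in.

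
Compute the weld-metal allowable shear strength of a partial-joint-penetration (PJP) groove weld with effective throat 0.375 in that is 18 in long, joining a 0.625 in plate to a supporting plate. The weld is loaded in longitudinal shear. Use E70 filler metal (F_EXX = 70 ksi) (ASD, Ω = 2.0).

Effective throat (given) t_e = 0.375 in.
A_we = 0.375 × 18 = 6.75 in².
F_nw = 0.6 F_EXX = 42 ksi.
R_n/Ω = (42 × 6.75) / 2.0 = 141.8 kip.

R_n/Ω ≈ 142 kip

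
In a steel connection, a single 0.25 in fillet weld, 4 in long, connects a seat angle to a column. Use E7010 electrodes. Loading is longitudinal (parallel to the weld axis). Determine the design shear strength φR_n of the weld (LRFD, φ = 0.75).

φR_n ≈ 22.3 kips

E70XX → F_EXX = 70 ksi.
Effective throat t_e = 0.707 × 0.25 = 0.1767 in.
Total length L = 4 in; A_we = 0.1767 × 4 = 0.707 in².
F_nw = 0.6 F_EXX = 0.6 × 70 = 42 ksi.
φR_n = 0.75 × 42 × 0.707 = 22.27 kips.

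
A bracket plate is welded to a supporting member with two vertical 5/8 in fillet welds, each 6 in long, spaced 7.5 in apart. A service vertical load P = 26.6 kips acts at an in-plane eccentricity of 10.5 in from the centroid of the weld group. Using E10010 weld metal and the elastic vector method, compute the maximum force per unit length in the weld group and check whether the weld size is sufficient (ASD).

E100XX → F_EXX = 100 ksi.
Total weld length L_w = 12 in. Treat welds as unit-width lines.
Polar moment about centroid: J = 2[d³/12 + d(b/2)²] = 2[6³/12 + 6×3.75²] = 204.8 in³.
Direct shear f_v = P/L_w = 26.6 / 12 = 2.217 kip/in (vertical).
Torsion M = P·e = 26.6 × 10.5 = 279.3 kip·in.
Critical point at (x, y) = (3.75, 3) from centroid. f_tx = M·y/J = 4.092 kip/in; f_ty = M·x/J = 5.115 kip/in.
Resultant f_max = √[f_tx² + (f_v + f_ty)²] = √[4.092² + (2.217 + 5.115)²] = 8.397 kip/in.
Capacity per unit length: r_n/Ω = (1/2.0) × 0.6 × 100 × (0.707 × 0.625) = 13.26 kip/in.
8.397 ≤ 13.26 → adequate.

f_max ≈ 8.4 kip/in; adequate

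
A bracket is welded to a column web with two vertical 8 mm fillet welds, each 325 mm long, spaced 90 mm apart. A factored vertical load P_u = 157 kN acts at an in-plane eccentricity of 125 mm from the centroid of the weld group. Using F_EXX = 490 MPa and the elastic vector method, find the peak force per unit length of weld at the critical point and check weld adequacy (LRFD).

Total weld length L_w = 650 mm. Treat welds as unit-width lines.
Polar moment about centroid: J = 2[d³/12 + d(b/2)²] = 2[325³/12 + 325×45²] = 7038000 mm³.
Direct shear f_v = P/L_w = 157×10³ / 650 = 241.5 N/mm (vertical).
Torsion M = P·e = 157×10³ × 125 = 19625000 N·mm.
Critical point at (x, y) = (45, 162.5) from centroid. f_tx = M·y/J = 453.1 N/mm; f_ty = M·x/J = 125.5 N/mm.
Resultant f_max = √[f_tx² + (f_v + f_ty)²] = √[453.1² + (241.5 + 125.5)²] = 583.1 N/mm.
Capacity per unit length: φr_n = 0.75 × 0.6 × 490 × (0.707 × 8) = 1247 N/mm.
583.1 ≤ 1247 → adequate.

f_max ≈ 583 N/mm; adequate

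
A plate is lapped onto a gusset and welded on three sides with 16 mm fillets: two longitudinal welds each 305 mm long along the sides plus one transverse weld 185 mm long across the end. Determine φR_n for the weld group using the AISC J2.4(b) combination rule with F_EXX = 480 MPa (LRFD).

t_e = 0.707 × 16 = 11.31 mm.
R_nwl = 0.6 × 480 × 11.31 × 610 × 10⁻³ = 1987 kN (longitudinal, 2 welds).
R_nwt = 0.6 × 480 × 11.31 × 185 × 10⁻³ = 602.7 kN (transverse, base value).
(i) R_nwl + R_nwt = 2590 kN; (ii) 0.85 R_nwl + 1.5 R_nwt = 2593 kN.
R_n = max = 2593 kN [governs: (ii)]; φR_n = 1945 kN.

φR_n ≈ 1940 kN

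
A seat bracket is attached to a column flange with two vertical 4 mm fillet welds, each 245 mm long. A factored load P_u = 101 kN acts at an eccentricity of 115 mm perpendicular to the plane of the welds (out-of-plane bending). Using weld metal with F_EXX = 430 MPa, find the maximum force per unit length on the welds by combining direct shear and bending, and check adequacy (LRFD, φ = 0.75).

L_w = 2 × 245 = 490 mm; section modulus (unit throat) S = 2 × L²/6 = 20010 mm².
Direct shear f_v = P/L_w = 101×10³/490 = 206.1 N/mm.
Moment M = P × e = 101×10³ × 115 = 11615000 N·mm; bending f_b = M/S = 580.5 N/mm.
f_max = √(f_v² + f_b²) = √(206.1² + 580.5²) = 616 N/mm.
φr_n = 0.75 × 0.6 × 430 × (0.707 × 4) = 547.2 N/mm → NOT adequate.

f_max ≈ 616 N/mm; NOT adequate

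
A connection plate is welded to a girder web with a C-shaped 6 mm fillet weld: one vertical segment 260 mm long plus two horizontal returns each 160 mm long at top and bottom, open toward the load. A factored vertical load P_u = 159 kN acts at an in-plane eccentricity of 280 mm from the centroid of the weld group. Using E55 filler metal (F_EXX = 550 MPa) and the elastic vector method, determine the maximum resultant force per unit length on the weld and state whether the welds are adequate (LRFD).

Total weld length L_w = 580 mm. Treat welds as unit-width lines.
Centroid: x̄ = 2×160×80 / 580 = 44.14 mm from the vertical weld.
Polar moment about centroid: J = I_x + I_y = [260³/12 + 2×160×130²] + [260×44.14² + 2(160³/12 + 160×35.86²)] = 8473000 mm³.
Direct shear f_v = P/L_w = 159×10³ / 580 = 274.1 N/mm (vertical).
Torsion M = P·e = 159×10³ × 280 = 44520000 N·mm.
Critical point at (x, y) = (115.9, 130) from centroid. f_tx = M·y/J = 683 N/mm; f_ty = M·x/J = 608.7 N/mm.
Resultant f_max = √[f_tx² + (f_v + f_ty)²] = √[683² + (274.1 + 608.7)²] = 1116 N/mm.
Capacity per unit length: φr_n = 0.75 × 0.6 × 550 × (0.707 × 6) = 1050 N/mm.
1116 > 1050 → NOT adequate.

f_max ≈ 1120 N/mm; NOT adequate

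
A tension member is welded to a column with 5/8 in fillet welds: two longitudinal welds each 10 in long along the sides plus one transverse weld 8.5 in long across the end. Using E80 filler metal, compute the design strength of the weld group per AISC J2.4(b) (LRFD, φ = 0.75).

E80XX → F_EXX = 80 ksi.
t_e = 0.707 × 0.625 = 0.4419 in.
R_nwl = 0.6 × 80 × 0.4419 × 20 = 424.2 kips (longitudinal, 2 welds).
R_nwt = 0.6 × 80 × 0.4419 × 8.5 = 180.3 kips (transverse, base value).
(i) R_nwl + R_nwt = 604.5 kips; (ii) 0.85 R_nwl + 1.5 R_nwt = 631 kips.
R_n = max = 631 kips [governs: (ii)]; φR_n = 473.2 kips.

φR_n ≈ 473 kips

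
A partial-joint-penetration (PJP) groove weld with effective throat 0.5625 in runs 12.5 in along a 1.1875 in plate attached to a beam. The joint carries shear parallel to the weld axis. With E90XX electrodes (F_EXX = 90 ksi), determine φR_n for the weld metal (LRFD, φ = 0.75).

Effective throat (given) t_e = 0.5625 in.
A_we = 0.5625 × 12.5 = 7.031 in².
F_nw = 0.6 F_EXX = 54 ksi.
φR_n = 0.75 × 54 × 7.031 = 284.8 kips.

φR_n ≈ 285 kips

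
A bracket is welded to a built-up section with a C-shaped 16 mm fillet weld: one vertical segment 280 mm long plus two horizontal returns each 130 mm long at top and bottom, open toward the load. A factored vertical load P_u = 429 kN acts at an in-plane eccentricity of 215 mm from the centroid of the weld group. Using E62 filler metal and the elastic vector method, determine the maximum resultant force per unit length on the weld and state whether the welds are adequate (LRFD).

E62XX → F_EXX = 620 MPa.
Total weld length L_w = 540 mm. Treat welds as unit-width lines.
Centroid: x̄ = 2×130×65 / 540 = 31.3 mm from the vertical weld.
Polar moment about centroid: J = I_x + I_y = [280³/12 + 2×130×140²] + [280×31.3² + 2(130³/12 + 130×33.7²)] = 7861000 mm³.
Direct shear f_v = P/L_w = 429×10³ / 540 = 794.4 N/mm (vertical).
Torsion M = P·e = 429×10³ × 215 = 92235000 N·mm.
Critical point at (x, y) = (98.7, 140) from centroid. f_tx = M·y/J = 1643 N/mm; f_ty = M·x/J = 1158 N/mm.
Resultant f_max = √[f_tx² + (f_v + f_ty)²] = √[1643² + (794.4 + 1158)²] = 2552 N/mm.
Capacity per unit length: φr_n = 0.75 × 0.6 × 620 × (0.707 × 16) = 3156 N/mm.
2552 ≤ 3156 → adequate.

f_max ≈ 2550 N/mm; adequate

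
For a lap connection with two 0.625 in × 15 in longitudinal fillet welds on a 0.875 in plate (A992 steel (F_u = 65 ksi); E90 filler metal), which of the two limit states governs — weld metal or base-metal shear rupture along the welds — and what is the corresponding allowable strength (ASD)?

R_n/Ω ≈ 358 kips (weld metal governs)

E90XX → F_EXX = 90 ksi.
t_e = 0.707 × 0.625 = 0.4419 in; L = 30 in.
Weld metal: R_n/Ω = (1/2.0) × 0.6 × 90 × 0.4419 × 30 = 357.9 kips.
Base metal (shear rupture): R_n/Ω = (1/2.0) × 0.6 × 65 × 0.875 × 30 = 511.9 kips.
Governing: weld metal.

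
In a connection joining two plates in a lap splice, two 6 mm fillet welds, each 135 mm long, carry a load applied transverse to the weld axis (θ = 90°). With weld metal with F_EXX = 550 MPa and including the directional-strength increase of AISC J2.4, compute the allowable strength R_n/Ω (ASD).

t_e = 0.707 × 6 = 4.242 mm; A_we = 4.242 × 270 = 1145 mm².
Directional factor: 1.0 + 0.5 sin^1.5(90°) = 1.5.
F_nw = 0.6 × 550 × 1.5 = 495 MPa.
R_n/Ω = (495 × 1145) / 2.0 × 10⁻³ = 283.5 kN.

R_n/Ω ≈ 283 kN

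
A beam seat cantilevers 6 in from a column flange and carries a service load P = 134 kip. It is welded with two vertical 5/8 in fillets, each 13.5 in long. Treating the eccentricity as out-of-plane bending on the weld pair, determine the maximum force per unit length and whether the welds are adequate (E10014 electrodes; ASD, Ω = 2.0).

E100XX → F_EXX = 100 ksi.
L_w = 2 × 13.5 = 27 in; section modulus (unit throat) S = 2 × L²/6 = 60.75 in².
Direct shear f_v = P/L_w = 134/27 = 4.963 kip/in.
Moment M = P × e = 134 × 6 = 804 kip·in; bending f_b = M/S = 13.23 kip/in.
f_max = √(f_v² + f_b²) = √(4.963² + 13.23²) = 14.13 kip/in.
r_n/Ω = (1/2.0) × 0.6 × 100 × (0.707 × 0.625) = 13.26 kip/in → NOT adequate.

f_max ≈ 14.1 kip/in; NOT adequate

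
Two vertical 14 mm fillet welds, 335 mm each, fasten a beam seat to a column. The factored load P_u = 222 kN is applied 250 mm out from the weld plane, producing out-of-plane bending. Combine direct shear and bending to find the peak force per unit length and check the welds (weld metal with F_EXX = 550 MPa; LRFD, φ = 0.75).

f_max ≈ 1520 N/mm; adequate

L_w = 2 × 335 = 670 mm; section modulus (unit throat) S = 2 × L²/6 = 37410 mm².
Direct shear f_v = P/L_w = 222×10³/670 = 331.3 N/mm.
Moment M = P × e = 222×10³ × 250 = 55500000 N·mm; bending f_b = M/S = 1484 N/mm.
f_max = √(f_v² + f_b²) = √(331.3² + 1484²) = 1520 N/mm.
φr_n = 0.75 × 0.6 × 550 × (0.707 × 14) = 2450 N/mm → adequate.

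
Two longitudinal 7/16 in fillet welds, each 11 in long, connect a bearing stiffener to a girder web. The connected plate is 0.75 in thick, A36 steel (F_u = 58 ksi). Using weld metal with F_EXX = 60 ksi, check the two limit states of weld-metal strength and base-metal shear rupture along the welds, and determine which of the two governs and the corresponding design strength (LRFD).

t_e = 0.707 × 0.4375 = 0.3093 in; L = 22 in.
Weld metal: φR_n = 0.75 × 0.6 × 60 × 0.3093 × 22 = 183.7 kips.
Base metal (shear rupture): φR_n = 0.75 × 0.6 × 58 × 0.75 × 22 = 430.6 kips.
Governing: weld metal.

φR_n ≈ 184 kips (weld metal governs)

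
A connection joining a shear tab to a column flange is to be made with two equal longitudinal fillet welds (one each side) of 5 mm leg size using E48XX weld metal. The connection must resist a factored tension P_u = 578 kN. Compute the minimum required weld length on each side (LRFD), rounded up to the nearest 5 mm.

L = 380 mm on each side

E48XX → F_EXX = 480 MPa.
Throat t_e = 0.707 × 5 = 3.535 mm.
φr_n = 0.75 × 0.6 × 480 × 3.535 × 10⁻³ = 0.7636 kN/mm.
L_req = P_u / φr_n = 578 / 0.7636 = 757 mm total.
Per side: 757 / 2 = 378.5 mm.
Round up → use L = 380 mm on each side.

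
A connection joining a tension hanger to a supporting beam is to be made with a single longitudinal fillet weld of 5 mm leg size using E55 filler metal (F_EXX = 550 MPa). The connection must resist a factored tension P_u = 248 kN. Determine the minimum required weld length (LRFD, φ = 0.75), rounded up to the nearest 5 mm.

L = 285 mm

Throat t_e = 0.707 × 5 = 3.535 mm.
φr_n = 0.75 × 0.6 × 550 × 3.535 × 10⁻³ = 0.8749 kN/mm.
L_req = P_u / φr_n = 248 / 0.8749 = 283.5 mm total.
Round up → use L = 285 mm.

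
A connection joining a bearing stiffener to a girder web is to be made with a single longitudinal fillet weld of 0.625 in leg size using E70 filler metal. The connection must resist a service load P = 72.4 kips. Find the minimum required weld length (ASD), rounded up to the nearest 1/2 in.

L = 8 in

E70XX → F_EXX = 70 ksi.
Throat t_e = 0.707 × 0.625 = 0.4419 in.
r_n/Ω = (0.6 × 70 × 0.4419) / 2.0 = 9.279 kip/in.
L_req = P / (r_n/Ω) = 72.4 / 9.279 = 7.802 in total.
Round up → use L = 8 in.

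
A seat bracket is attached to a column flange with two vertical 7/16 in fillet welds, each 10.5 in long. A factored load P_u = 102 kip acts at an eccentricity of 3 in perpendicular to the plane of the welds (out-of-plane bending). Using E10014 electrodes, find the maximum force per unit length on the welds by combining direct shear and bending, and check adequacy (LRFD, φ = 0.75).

f_max ≈ 9.64 kip/in; adequate

E100XX → F_EXX = 100 ksi.
L_w = 2 × 10.5 = 21 in; section modulus (unit throat) S = 2 × L²/6 = 36.75 in².
Direct shear f_v = P/L_w = 102/21 = 4.857 kip/in.
Moment M = P × e = 102 × 3 = 306 kip·in; bending f_b = M/S = 8.327 kip/in.
f_max = √(f_v² + f_b²) = √(4.857² + 8.327²) = 9.64 kip/in.
φr_n = 0.75 × 0.6 × 100 × (0.707 × 0.4375) = 13.92 kip/in → adequate.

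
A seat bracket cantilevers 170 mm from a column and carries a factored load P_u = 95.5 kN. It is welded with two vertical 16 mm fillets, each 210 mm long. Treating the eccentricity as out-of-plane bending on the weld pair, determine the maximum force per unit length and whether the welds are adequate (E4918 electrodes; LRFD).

E49XX → F_EXX = 490 MPa.
L_w = 2 × 210 = 420 mm; section modulus (unit throat) S = 2 × L²/6 = 14700 mm².
Direct shear f_v = P/L_w = 95.5×10³/420 = 227.4 N/mm.
Moment M = P × e = 95.5×10³ × 170 = 16235000 N·mm; bending f_b = M/S = 1104 N/mm.
f_max = √(f_v² + f_b²) = √(227.4² + 1104²) = 1128 N/mm.
φr_n = 0.75 × 0.6 × 490 × (0.707 × 16) = 2494 N/mm → adequate.

f_max ≈ 1130 N/mm; adequate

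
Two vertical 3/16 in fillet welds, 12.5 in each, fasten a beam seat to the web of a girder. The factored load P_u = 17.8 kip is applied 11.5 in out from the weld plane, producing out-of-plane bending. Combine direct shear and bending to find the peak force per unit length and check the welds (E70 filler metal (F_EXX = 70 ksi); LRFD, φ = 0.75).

L_w = 2 × 12.5 = 25 in; section modulus (unit throat) S = 2 × L²/6 = 52.08 in².
Direct shear f_v = P/L_w = 17.8/25 = 0.712 kip/in.
Moment M = P × e = 17.8 × 11.5 = 204.7 kip·in; bending f_b = M/S = 3.93 kip/in.
f_max = √(f_v² + f_b²) = √(0.712² + 3.93²) = 3.994 kip/in.
φr_n = 0.75 × 0.6 × 70 × (0.707 × 0.1875) = 4.176 kip/in → adequate.

f_max ≈ 3.99 kip/in; adequate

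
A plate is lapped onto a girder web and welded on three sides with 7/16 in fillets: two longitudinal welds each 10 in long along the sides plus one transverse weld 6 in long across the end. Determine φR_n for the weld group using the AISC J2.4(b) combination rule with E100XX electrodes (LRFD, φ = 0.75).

E100XX → F_EXX = 100 ksi.
t_e = 0.707 × 0.4375 = 0.3093 in.
R_nwl = 0.6 × 100 × 0.3093 × 20 = 371.2 kips (longitudinal, 2 welds).
R_nwt = 0.6 × 100 × 0.3093 × 6 = 111.4 kips (transverse, base value).
(i) R_nwl + R_nwt = 482.5 kips; (ii) 0.85 R_nwl + 1.5 R_nwt = 482.5 kips.
R_n = max = 482.5 kips [governs: (ii)]; φR_n = 361.9 kips.

φR_n ≈ 362 kips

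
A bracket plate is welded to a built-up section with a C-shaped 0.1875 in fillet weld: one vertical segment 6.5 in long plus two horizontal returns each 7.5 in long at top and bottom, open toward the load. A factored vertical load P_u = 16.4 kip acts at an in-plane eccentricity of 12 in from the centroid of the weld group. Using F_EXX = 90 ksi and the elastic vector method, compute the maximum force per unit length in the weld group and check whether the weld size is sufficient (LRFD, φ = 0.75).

f_max ≈ 4.32 kip/in; adequate

Total weld length L_w = 21.5 in. Treat welds as unit-width lines.
Centroid: x̄ = 2×7.5×3.75 / 21.5 = 2.616 in from the vertical weld.
Polar moment about centroid: J = I_x + I_y = [6.5³/12 + 2×7.5×3.25²] + [6.5×2.616² + 2(7.5³/12 + 7.5×1.134²)] = 315.4 in³.
Direct shear f_v = P/L_w = 16.4 / 21.5 = 0.7628 kip/in (vertical).
Torsion M = P·e = 16.4 × 12 = 196.8 kip·in.
Critical point at (x, y) = (4.884, 3.25) from centroid. f_tx = M·y/J = 2.028 kip/in; f_ty = M·x/J = 3.047 kip/in.
Resultant f_max = √[f_tx² + (f_v + f_ty)²] = √[2.028² + (0.7628 + 3.047)²] = 4.316 kip/in.
Capacity per unit length: φr_n = 0.75 × 0.6 × 90 × (0.707 × 0.1875) = 5.369 kip/in.
4.316 ≤ 5.369 → adequate.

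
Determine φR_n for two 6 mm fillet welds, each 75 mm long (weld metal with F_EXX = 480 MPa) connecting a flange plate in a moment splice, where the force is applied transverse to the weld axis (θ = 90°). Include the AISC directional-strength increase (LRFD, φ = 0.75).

φR_n ≈ 206 kN

t_e = 0.707 × 6 = 4.242 mm; A_we = 4.242 × 150 = 636.3 mm².
Directional factor: 1.0 + 0.5 sin^1.5(90°) = 1.5.
F_nw = 0.6 × 480 × 1.5 = 432 MPa.
φR_n = 0.75 × 432 × 636.3 × 10⁻³ = 206.2 kN.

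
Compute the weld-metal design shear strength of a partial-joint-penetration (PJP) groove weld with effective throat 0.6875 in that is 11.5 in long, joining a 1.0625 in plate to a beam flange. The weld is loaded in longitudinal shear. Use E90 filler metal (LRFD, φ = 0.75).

φR_n ≈ 320 kips

E90XX → F_EXX = 90 ksi.
Effective throat (given) t_e = 0.6875 in.
A_we = 0.6875 × 11.5 = 7.906 in².
F_nw = 0.6 F_EXX = 54 ksi.
φR_n = 0.75 × 54 × 7.906 = 320.2 kips.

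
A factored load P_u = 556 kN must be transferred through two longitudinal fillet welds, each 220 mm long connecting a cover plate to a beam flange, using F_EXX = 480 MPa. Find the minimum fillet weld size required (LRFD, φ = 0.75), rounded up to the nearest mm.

w = 9 mm

Total weld length L = 440 mm.
Required throat t_e = P_u / (φ × 0.6 F_EXX × L) = 556 / (0.75 × 0.6 × 480 × 440 × 10⁻³) = 5.85 mm.
Required leg w = t_e / 0.707 = 8.275 mm → use 9 mm.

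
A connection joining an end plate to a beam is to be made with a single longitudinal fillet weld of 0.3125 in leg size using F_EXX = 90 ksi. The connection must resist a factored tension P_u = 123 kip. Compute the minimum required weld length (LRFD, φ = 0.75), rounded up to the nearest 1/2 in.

Throat t_e = 0.707 × 0.3125 = 0.2209 in.
φr_n = 0.75 × 0.6 × 90 × 0.2209 = 8.948 kip/in.
L_req = P_u / φr_n = 123 / 8.948 = 13.75 in total.
Round up → use L = 14 in.

L = 14 in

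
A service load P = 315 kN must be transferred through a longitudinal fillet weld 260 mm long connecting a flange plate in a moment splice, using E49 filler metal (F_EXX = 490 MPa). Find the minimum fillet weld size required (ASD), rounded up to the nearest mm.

Total weld length L = 260 mm.
Required throat t_e = P × Ω / (0.6 F_EXX × L) = 315 × 2.0 / (0.6 × 490 × 260 × 10⁻³) = 8.242 mm.
Required leg w = t_e / 0.707 = 11.66 mm → use 12 mm.

w = 12 mm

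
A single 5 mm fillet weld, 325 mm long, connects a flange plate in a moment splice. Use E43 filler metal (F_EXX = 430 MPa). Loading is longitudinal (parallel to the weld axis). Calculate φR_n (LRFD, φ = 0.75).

Effective throat t_e = 0.707 × 5 = 3.535 mm.
Total length L = 325 mm; A_we = 3.535 × 325 = 1149 mm².
F_nw = 0.6 F_EXX = 0.6 × 430 = 258 MPa.
φR_n = 0.75 × 258 × 1149 × 10⁻³ = 222.3 kN.

φR_n ≈ 222 kN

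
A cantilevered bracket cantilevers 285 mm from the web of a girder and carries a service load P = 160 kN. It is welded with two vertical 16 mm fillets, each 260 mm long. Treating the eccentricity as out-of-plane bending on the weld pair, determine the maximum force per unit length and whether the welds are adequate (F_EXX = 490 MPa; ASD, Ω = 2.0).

L_w = 2 × 260 = 520 mm; section modulus (unit throat) S = 2 × L²/6 = 22530 mm².
Direct shear f_v = P/L_w = 160×10³/520 = 307.7 N/mm.
Moment M = P × e = 160×10³ × 285 = 45600000 N·mm; bending f_b = M/S = 2024 N/mm.
f_max = √(f_v² + f_b²) = √(307.7² + 2024²) = 2047 N/mm.
r_n/Ω = (1/2.0) × 0.6 × 490 × (0.707 × 16) = 1663 N/mm → NOT adequate.

f_max ≈ 2050 N/mm; NOT adequate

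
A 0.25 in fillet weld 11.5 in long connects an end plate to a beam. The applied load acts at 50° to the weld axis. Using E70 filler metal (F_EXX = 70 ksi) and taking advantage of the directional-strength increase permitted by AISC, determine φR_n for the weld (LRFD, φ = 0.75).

φR_n ≈ 85.5 kip

t_e = 0.707 × 0.25 = 0.1767 in; A_we = 0.1767 × 11.5 = 2.033 in².
Directional factor: 1.0 + 0.5 sin^1.5(50°) = 1.335.
F_nw = 0.6 × 70 × 1.335 = 56.08 ksi.
φR_n = 0.75 × 56.08 × 2.033 = 85.49 kip.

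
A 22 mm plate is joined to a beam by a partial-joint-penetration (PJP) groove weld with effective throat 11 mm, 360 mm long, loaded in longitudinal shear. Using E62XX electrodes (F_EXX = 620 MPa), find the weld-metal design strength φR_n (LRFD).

φR_n ≈ 1100 kN

Effective throat (given) t_e = 11 mm.
A_we = 11 × 360 = 3960 mm².
F_nw = 0.6 F_EXX = 372 MPa.
φR_n = 0.75 × 372 × 3960 × 10⁻³ = 1105 kN.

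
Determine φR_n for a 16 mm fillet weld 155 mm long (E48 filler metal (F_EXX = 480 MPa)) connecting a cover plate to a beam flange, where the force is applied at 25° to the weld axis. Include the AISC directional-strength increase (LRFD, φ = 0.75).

φR_n ≈ 431 kN

t_e = 0.707 × 16 = 11.31 mm; A_we = 11.31 × 155 = 1753 mm².
Directional factor: 1.0 + 0.5 sin^1.5(25°) = 1.137.
F_nw = 0.6 × 480 × 1.137 = 327.6 MPa.
φR_n = 0.75 × 327.6 × 1753 × 10⁻³ = 430.8 kN.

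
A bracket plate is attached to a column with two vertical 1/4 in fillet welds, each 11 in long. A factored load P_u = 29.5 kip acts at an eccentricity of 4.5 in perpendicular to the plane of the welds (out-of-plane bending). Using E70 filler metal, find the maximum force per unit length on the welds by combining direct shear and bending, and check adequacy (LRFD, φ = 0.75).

E70XX → F_EXX = 70 ksi.
L_w = 2 × 11 = 22 in; section modulus (unit throat) S = 2 × L²/6 = 40.33 in².
Direct shear f_v = P/L_w = 29.5/22 = 1.341 kip/in.
Moment M = P × e = 29.5 × 4.5 = 132.75 kip·in; bending f_b = M/S = 3.291 kip/in.
f_max = √(f_v² + f_b²) = √(1.341² + 3.291²) = 3.554 kip/in.
φr_n = 0.75 × 0.6 × 70 × (0.707 × 0.25) = 5.568 kip/in → adequate.

f_max ≈ 3.55 kip/in; adequate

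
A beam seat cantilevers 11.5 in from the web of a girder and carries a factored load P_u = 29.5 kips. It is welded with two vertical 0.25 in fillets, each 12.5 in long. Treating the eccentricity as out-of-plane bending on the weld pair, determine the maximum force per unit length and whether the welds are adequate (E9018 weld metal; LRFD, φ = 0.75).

f_max ≈ 6.62 kip/in; adequate

E90XX → F_EXX = 90 ksi.
L_w = 2 × 12.5 = 25 in; section modulus (unit throat) S = 2 × L²/6 = 52.08 in².
Direct shear f_v = P/L_w = 29.5/25 = 1.18 kip/in.
Moment M = P × e = 29.5 × 11.5 = 339.25 kip·in; bending f_b = M/S = 6.514 kip/in.
f_max = √(f_v² + f_b²) = √(1.18² + 6.514²) = 6.62 kip/in.
φr_n = 0.75 × 0.6 × 90 × (0.707 × 0.25) = 7.158 kip/in → adequate.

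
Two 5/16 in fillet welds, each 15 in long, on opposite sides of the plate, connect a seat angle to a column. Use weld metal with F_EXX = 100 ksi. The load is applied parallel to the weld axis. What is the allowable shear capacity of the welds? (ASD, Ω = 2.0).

R_n/Ω ≈ 199 kips

Effective throat t_e = 0.707 × 0.3125 = 0.2209 in.
Total length L = 30 in; A_we = 0.2209 × 30 = 6.628 in².
F_nw = 0.6 F_EXX = 0.6 × 100 = 60 ksi.
R_n = 60 × 6.628 = 397.7 kips; R_n/Ω = 397.7/2.0 = 198.8 kips.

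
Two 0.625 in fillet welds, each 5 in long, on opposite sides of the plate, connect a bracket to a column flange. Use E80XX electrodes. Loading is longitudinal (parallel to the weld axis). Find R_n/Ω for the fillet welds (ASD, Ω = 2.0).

R_n/Ω ≈ 106 kip

E80XX → F_EXX = 80 ksi.
Effective throat t_e = 0.707 × 0.625 = 0.4419 in.
Total length L = 10 in; A_we = 0.4419 × 10 = 4.419 in².
F_nw = 0.6 F_EXX = 0.6 × 80 = 48 ksi.
R_n = 48 × 4.419 = 212.1 kip; R_n/Ω = 212.1/2.0 = 106 kip.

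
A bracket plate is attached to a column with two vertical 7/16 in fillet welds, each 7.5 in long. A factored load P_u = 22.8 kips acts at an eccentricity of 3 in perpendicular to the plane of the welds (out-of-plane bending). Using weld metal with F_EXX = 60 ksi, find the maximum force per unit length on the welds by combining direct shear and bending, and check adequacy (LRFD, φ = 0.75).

L_w = 2 × 7.5 = 15 in; section modulus (unit throat) S = 2 × L²/6 = 18.75 in².
Direct shear f_v = P/L_w = 22.8/15 = 1.52 kip/in.
Moment M = P × e = 22.8 × 3 = 68.4 kip·in; bending f_b = M/S = 3.648 kip/in.
f_max = √(f_v² + f_b²) = √(1.52² + 3.648²) = 3.952 kip/in.
φr_n = 0.75 × 0.6 × 60 × (0.707 × 0.4375) = 8.351 kip/in → adequate.

f_max ≈ 3.95 kip/in; adequate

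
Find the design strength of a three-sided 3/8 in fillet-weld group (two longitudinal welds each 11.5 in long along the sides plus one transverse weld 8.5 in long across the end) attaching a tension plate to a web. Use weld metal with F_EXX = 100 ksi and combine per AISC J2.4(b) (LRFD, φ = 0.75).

φR_n ≈ 385 kip

t_e = 0.707 × 0.375 = 0.2651 in.
R_nwl = 0.6 × 100 × 0.2651 × 23 = 365.9 kip (longitudinal, 2 welds).
R_nwt = 0.6 × 100 × 0.2651 × 8.5 = 135.2 kip (transverse, base value).
(i) R_nwl + R_nwt = 501.1 kip; (ii) 0.85 R_nwl + 1.5 R_nwt = 513.8 kip.
R_n = max = 513.8 kip [governs: (ii)]; φR_n = 385.4 kip.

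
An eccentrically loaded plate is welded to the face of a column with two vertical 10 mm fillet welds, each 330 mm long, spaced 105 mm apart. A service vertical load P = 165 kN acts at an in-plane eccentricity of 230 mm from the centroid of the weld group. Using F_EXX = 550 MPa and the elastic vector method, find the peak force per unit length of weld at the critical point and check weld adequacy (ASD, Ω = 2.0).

f_max ≈ 948 N/mm; adequate

Total weld length L_w = 660 mm. Treat welds as unit-width lines.
Polar moment about centroid: J = 2[d³/12 + d(b/2)²] = 2[330³/12 + 330×52.5²] = 7809000 mm³.
Direct shear f_v = P/L_w = 165×10³ / 660 = 250 N/mm (vertical).
Torsion M = P·e = 165×10³ × 230 = 37950000 N·mm.
Critical point at (x, y) = (52.5, 165) from centroid. f_tx = M·y/J = 801.9 N/mm; f_ty = M·x/J = 255.2 N/mm.
Resultant f_max = √[f_tx² + (f_v + f_ty)²] = √[801.9² + (250 + 255.2)²] = 947.7 N/mm.
Capacity per unit length: r_n/Ω = (1/2.0) × 0.6 × 550 × (0.707 × 10) = 1167 N/mm.
947.7 ≤ 1167 → adequate.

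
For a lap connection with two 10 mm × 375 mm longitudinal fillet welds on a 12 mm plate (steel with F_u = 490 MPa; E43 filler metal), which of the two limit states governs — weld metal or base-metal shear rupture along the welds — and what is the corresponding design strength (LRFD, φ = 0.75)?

E43XX → F_EXX = 430 MPa.
t_e = 0.707 × 10 = 7.07 mm; L = 750 mm.
Weld metal: φR_n = 0.75 × 0.6 × 430 × 7.07 × 750 × 10⁻³ = 1026 kN.
Base metal (shear rupture): φR_n = 0.75 × 0.6 × 490 × 12 × 750 × 10⁻³ = 1984 kN.
Governing: weld metal.

φR_n ≈ 1030 kN (weld metal governs)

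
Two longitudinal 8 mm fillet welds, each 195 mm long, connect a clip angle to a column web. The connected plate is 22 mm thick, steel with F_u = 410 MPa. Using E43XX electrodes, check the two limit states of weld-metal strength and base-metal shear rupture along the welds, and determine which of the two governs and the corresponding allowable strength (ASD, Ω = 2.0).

E43XX → F_EXX = 430 MPa.
t_e = 0.707 × 8 = 5.656 mm; L = 390 mm.
Weld metal: R_n/Ω = (1/2.0) × 0.6 × 430 × 5.656 × 390 × 10⁻³ = 284.6 kN.
Base metal (shear rupture): R_n/Ω = (1/2.0) × 0.6 × 410 × 22 × 390 × 10⁻³ = 1055 kN.
Governing: weld metal.

R_n/Ω ≈ 285 kN (weld metal governs)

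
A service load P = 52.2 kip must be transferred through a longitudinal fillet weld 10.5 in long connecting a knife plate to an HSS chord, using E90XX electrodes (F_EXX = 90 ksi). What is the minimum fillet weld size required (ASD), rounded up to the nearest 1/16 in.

Total weld length L = 10.5 in.
Required throat t_e = P × Ω / (0.6 F_EXX × L) = 52.2 × 2.0 / (0.6 × 90 × 10.5) = 0.1841 in.
Required leg w = t_e / 0.707 = 0.2604 in → use 5/16 in.

w = 5/16 in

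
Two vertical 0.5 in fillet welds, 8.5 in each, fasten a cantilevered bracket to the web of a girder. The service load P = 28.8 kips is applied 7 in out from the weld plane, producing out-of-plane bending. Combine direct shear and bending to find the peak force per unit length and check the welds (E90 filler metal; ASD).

f_max ≈ 8.54 kip/in; adequate

E90XX → F_EXX = 90 ksi.
L_w = 2 × 8.5 = 17 in; section modulus (unit throat) S = 2 × L²/6 = 24.08 in².
Direct shear f_v = P/L_w = 28.8/17 = 1.694 kip/in.
Moment M = P × e = 28.8 × 7 = 201.6 kip·in; bending f_b = M/S = 8.371 kip/in.
f_max = √(f_v² + f_b²) = √(1.694² + 8.371²) = 8.541 kip/in.
r_n/Ω = (1/2.0) × 0.6 × 90 × (0.707 × 0.5) = 9.544 kip/in → adequate.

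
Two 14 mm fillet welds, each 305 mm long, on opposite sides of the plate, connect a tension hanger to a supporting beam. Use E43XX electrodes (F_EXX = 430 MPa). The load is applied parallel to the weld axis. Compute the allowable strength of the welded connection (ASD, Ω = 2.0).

R_n/Ω ≈ 779 kN

Effective throat t_e = 0.707 × 14 = 9.898 mm.
Total length L = 610 mm; A_we = 9.898 × 610 = 6038 mm².
F_nw = 0.6 F_EXX = 0.6 × 430 = 258 MPa.
R_n = 258 × 6038 × 10⁻³ = 1558 kN; R_n/Ω = 1558/2.0 = 778.9 kN.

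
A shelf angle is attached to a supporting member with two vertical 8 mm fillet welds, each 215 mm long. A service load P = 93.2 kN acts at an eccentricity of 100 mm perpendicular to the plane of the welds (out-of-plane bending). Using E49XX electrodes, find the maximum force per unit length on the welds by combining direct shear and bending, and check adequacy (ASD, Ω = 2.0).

E49XX → F_EXX = 490 MPa.
L_w = 2 × 215 = 430 mm; section modulus (unit throat) S = 2 × L²/6 = 15410 mm².
Direct shear f_v = P/L_w = 93.2×10³/430 = 216.7 N/mm.
Moment M = P × e = 93.2×10³ × 100 = 9320000 N·mm; bending f_b = M/S = 604.9 N/mm.
f_max = √(f_v² + f_b²) = √(216.7² + 604.9²) = 642.5 N/mm.
r_n/Ω = (1/2.0) × 0.6 × 490 × (0.707 × 8) = 831.4 N/mm → adequate.

f_max ≈ 643 N/mm; adequate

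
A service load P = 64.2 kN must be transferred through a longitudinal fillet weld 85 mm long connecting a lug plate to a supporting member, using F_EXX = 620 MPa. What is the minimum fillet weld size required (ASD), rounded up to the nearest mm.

w = 6 mm

Total weld length L = 85 mm.
Required throat t_e = P × Ω / (0.6 F_EXX × L) = 64.2 × 2.0 / (0.6 × 620 × 85 × 10⁻³) = 4.061 mm.
Required leg w = t_e / 0.707 = 5.744 mm → use 6 mm.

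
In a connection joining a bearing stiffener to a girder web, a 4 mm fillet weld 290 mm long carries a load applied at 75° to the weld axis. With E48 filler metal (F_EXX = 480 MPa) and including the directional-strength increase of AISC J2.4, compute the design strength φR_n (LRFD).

φR_n ≈ 261 kN

t_e = 0.707 × 4 = 2.828 mm; A_we = 2.828 × 290 = 820.1 mm².
Directional factor: 1.0 + 0.5 sin^1.5(75°) = 1.475.
F_nw = 0.6 × 480 × 1.475 = 424.7 MPa.
φR_n = 0.75 × 424.7 × 820.1 × 10⁻³ = 261.2 kN.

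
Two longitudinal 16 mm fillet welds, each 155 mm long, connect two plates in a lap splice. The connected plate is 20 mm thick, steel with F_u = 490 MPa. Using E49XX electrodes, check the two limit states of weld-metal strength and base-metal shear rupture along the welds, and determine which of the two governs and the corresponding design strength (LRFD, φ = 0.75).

E49XX → F_EXX = 490 MPa.
t_e = 0.707 × 16 = 11.31 mm; L = 310 mm.
Weld metal: φR_n = 0.75 × 0.6 × 490 × 11.31 × 310 × 10⁻³ = 773.2 kN.
Base metal (shear rupture): φR_n = 0.75 × 0.6 × 490 × 20 × 310 × 10⁻³ = 1367 kN.
Governing: weld metal.

φR_n ≈ 773 kN (weld metal governs)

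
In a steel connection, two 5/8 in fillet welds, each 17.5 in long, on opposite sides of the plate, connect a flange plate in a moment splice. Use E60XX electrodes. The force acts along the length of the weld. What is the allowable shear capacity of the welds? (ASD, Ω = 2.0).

E60XX → F_EXX = 60 ksi.
Effective throat t_e = 0.707 × 0.625 = 0.4419 in.
Total length L = 35 in; A_we = 0.4419 × 35 = 15.47 in².
F_nw = 0.6 F_EXX = 0.6 × 60 = 36 ksi.
R_n = 36 × 15.47 = 556.8 kip; R_n/Ω = 556.8/2.0 = 278.4 kip.

R_n/Ω ≈ 278 kip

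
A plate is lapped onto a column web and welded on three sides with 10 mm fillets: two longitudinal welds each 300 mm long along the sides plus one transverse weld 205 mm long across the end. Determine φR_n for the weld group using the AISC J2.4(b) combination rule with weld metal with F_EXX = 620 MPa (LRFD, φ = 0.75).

φR_n ≈ 1610 kN

t_e = 0.707 × 10 = 7.07 mm.
R_nwl = 0.6 × 620 × 7.07 × 600 × 10⁻³ = 1578 kN (longitudinal, 2 welds).
R_nwt = 0.6 × 620 × 7.07 × 205 × 10⁻³ = 539.2 kN (transverse, base value).
(i) R_nwl + R_nwt = 2117 kN; (ii) 0.85 R_nwl + 1.5 R_nwt = 2150 kN.
R_n = max = 2150 kN [governs: (ii)]; φR_n = 1613 kN.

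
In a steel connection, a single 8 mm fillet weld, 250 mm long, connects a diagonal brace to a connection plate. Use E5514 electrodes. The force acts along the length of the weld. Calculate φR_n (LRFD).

E55XX → F_EXX = 550 MPa.
Effective throat t_e = 0.707 × 8 = 5.656 mm.
Total length L = 250 mm; A_we = 5.656 × 250 = 1414 mm².
F_nw = 0.6 F_EXX = 0.6 × 550 = 330 MPa.
φR_n = 0.75 × 330 × 1414 × 10⁻³ = 350 kN.

φR_n ≈ 350 kN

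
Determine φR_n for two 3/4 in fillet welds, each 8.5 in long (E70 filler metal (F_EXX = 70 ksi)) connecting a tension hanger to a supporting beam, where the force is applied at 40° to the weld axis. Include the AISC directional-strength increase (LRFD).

t_e = 0.707 × 0.75 = 0.5302 in; A_we = 0.5302 × 17 = 9.014 in².
Directional factor: 1.0 + 0.5 sin^1.5(40°) = 1.258.
F_nw = 0.6 × 70 × 1.258 = 52.82 ksi.
φR_n = 0.75 × 52.82 × 9.014 = 357.1 kips.

φR_n ≈ 357 kips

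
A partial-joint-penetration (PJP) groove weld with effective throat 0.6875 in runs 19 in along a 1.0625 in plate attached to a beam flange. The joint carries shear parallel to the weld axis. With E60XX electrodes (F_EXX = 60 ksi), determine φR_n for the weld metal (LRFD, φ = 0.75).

Effective throat (given) t_e = 0.6875 in.
A_we = 0.6875 × 19 = 13.06 in².
F_nw = 0.6 F_EXX = 36 ksi.
φR_n = 0.75 × 36 × 13.06 = 352.7 kips.

φR_n ≈ 353 kips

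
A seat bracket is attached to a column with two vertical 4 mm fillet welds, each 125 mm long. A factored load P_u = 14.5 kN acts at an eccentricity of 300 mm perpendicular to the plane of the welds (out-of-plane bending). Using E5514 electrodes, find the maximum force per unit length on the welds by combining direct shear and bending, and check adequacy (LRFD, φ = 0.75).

E55XX → F_EXX = 550 MPa.
L_w = 2 × 125 = 250 mm; section modulus (unit throat) S = 2 × L²/6 = 5208 mm².
Direct shear f_v = P/L_w = 14.5×10³/250 = 58 N/mm.
Moment M = P × e = 14.5×10³ × 300 = 4350000 N·mm; bending f_b = M/S = 835.2 N/mm.
f_max = √(f_v² + f_b²) = √(58² + 835.2²) = 837.2 N/mm.
φr_n = 0.75 × 0.6 × 550 × (0.707 × 4) = 699.9 N/mm → NOT adequate.

f_max ≈ 837 N/mm; NOT adequate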